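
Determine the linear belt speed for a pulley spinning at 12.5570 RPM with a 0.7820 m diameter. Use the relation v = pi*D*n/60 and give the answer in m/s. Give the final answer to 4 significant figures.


v = pi * 0.7820 * 12.5570 / 60
v = 0.5142 m/s


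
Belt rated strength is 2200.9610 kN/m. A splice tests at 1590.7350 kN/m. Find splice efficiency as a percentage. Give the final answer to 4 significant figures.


Eff = 1590.7350 / 2200.9610 * 100
Eff = 72.27 %


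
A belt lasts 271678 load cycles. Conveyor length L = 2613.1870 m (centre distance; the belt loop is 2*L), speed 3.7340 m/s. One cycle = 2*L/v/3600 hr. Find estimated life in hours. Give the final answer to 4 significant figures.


cycle_time = 2 * 2613.1870 / 3.7340 / 3600 = 0.388798 hr
life = 271678 * 0.388798 = 105600 hours


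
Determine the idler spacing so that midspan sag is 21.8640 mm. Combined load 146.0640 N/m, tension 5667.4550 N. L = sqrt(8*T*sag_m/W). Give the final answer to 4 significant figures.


sag = 21.8640/1000 = 0.021864 m
L = sqrt(8 * 5667.4550 * 0.021864 / 146.0640)
L = 2.605 m


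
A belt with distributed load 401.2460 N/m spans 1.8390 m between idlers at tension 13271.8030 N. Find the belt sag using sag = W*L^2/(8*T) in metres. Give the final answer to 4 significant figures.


sag = 401.2460 * 1.8390^2 / (8 * 13271.8030)
sag = 0.01278 m


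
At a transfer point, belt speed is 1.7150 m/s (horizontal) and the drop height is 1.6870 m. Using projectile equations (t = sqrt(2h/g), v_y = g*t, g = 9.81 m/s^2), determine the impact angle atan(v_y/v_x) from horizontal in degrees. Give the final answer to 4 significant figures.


t = sqrt(2*1.6870/9.81) = 0.58646 s
v_y = 9.81 * 0.58646 = 5.75317 m/s
angle = atan(5.75317 / 1.7150) = 73.40 deg


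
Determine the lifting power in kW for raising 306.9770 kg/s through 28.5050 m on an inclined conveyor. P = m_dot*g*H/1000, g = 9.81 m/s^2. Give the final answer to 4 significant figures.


P = 306.9770 * 9.81 * 28.5050 / 1000
P = 85.84 kW


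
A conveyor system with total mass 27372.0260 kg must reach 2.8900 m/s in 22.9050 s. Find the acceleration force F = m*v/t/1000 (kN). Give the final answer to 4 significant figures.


F = 27372.0260 * 2.8900 / 22.9050 / 1000
F = 3.454 kN


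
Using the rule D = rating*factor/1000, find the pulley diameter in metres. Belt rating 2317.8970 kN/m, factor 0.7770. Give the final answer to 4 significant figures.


D = 2317.8970 * 0.7770 / 1000
D = 1.801 m


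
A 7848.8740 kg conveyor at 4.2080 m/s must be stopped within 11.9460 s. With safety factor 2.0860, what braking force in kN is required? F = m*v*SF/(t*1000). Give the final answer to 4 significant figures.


F = 7848.8740 * 4.2080 / 11.9460 * 2.0860 / 1000
F = 5.767 kN


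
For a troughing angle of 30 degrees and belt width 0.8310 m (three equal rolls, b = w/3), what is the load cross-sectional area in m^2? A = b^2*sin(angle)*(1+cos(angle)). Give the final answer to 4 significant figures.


b = 0.8310/3 = 0.277 m
A = 0.277^2 * sin(30 deg) * (1 + cos(30 deg))
A = 0.07159 m^2


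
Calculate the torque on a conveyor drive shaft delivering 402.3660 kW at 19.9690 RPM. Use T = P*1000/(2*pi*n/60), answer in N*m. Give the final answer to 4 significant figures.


omega = 2*pi*19.9690/60 = 2.09115 rad/s
T = 402.3660*1000 / 2.09115
T = 192400 N*m


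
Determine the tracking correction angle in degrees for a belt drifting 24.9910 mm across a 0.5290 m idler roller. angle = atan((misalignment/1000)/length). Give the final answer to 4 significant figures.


misalign_m = 24.9910 / 1000 = 0.024991 m
angle = atan(0.024991 / 0.5290)
angle = 2.705 deg


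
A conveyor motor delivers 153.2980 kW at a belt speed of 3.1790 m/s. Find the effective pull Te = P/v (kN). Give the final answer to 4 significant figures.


Te = P / v = 153.2980 / 3.1790
Te = 48.22 kN


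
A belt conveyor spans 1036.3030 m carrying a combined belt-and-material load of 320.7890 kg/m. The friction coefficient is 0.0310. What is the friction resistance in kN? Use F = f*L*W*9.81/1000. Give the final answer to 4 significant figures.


F = 0.0310 * 1036.3030 * 320.7890 * 9.81 / 1000
F = 101.1 kN


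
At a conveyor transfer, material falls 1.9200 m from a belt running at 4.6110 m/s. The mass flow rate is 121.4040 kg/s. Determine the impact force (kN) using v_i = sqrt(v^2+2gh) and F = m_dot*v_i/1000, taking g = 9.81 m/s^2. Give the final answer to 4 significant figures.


v_i = sqrt(4.6110^2 + 2*9.81*1.9200) = 7.6767 m/s
F = 121.4040 * 7.6767 / 1000
F = 0.9320 kN


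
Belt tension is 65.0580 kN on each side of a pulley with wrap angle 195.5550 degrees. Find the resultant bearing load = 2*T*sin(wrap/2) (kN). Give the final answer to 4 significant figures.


F = 2 * 65.0580 * sin(195.5550/2 deg)
F = 128.9 kN


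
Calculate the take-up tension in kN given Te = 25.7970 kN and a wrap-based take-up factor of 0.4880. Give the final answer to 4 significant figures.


T_tu = 25.7970 * 0.4880
T_tu = 12.59 kN


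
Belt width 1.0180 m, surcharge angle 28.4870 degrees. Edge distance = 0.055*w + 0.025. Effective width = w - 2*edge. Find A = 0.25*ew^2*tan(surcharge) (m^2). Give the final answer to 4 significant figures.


edge = 0.055*1.0180 + 0.025 = 0.08099 m
ew = 1.0180 - 2*0.08099 = 0.85602 m
A = 0.25 * 0.85602^2 * tan(28.4870 deg)
A = 0.09941 m^2


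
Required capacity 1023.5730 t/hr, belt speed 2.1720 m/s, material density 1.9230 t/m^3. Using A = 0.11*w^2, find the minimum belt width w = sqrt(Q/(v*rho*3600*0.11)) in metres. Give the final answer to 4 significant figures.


A_req = 1023.5730 / (2.1720 * 1.9230 * 3600) = 0.0680734 m^2
w = sqrt(0.0680734 / 0.11)
w = 0.7867 m


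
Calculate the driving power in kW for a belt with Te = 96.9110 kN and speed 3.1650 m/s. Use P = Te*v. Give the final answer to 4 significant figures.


P = Te * v = 96.9110 * 3.1650
P = 306.7 kW


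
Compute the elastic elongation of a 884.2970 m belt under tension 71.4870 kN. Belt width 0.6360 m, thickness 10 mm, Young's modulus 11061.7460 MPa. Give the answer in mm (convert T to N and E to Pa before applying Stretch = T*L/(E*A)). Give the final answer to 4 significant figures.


A = 0.6360 * 0.01 = 0.00636 m^2
Stretch = 71.4870*1000 * 884.2970 / (11061.7460e6 * 0.00636) * 1000
Stretch = 898.6 mm


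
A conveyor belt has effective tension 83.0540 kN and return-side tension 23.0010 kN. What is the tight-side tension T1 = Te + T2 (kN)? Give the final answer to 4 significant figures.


T1 = Te + T2 = 83.0540 + 23.0010
T1 = 106.1 kN


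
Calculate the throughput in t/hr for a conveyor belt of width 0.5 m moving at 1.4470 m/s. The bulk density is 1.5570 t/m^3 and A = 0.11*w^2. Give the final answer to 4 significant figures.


A = 0.11 * 0.5^2 = 0.0275 m^2
C = 0.0275 * 1.4470 * 1.5570 * 3600
C = 223.0 t/hr


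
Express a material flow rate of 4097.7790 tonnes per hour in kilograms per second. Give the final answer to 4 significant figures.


m_dot = 4097.7790 * 1000 / 3600
m_dot = 1138 kg/s


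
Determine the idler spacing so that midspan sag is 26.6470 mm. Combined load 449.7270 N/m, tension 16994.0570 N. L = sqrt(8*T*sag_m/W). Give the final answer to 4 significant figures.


sag = 26.6470/1000 = 0.026647 m
L = sqrt(8 * 16994.0570 * 0.026647 / 449.7270)
L = 2.838 m


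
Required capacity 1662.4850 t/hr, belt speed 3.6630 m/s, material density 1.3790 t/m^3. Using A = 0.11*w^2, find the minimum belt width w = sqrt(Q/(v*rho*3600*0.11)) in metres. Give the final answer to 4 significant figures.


A_req = 1662.4850 / (3.6630 * 1.3790 * 3600) = 0.0914227 m^2
w = sqrt(0.0914227 / 0.11)
w = 0.9117 m


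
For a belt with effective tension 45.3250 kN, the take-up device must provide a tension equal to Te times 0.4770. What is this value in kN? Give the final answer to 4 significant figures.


T_tu = 45.3250 * 0.4770
T_tu = 21.62 kN


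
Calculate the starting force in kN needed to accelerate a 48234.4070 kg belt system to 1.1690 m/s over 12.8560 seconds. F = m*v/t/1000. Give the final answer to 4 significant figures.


F = 48234.4070 * 1.1690 / 12.8560 / 1000
F = 4.386 kN


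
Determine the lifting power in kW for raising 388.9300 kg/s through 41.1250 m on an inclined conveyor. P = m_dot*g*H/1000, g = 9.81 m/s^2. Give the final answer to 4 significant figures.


P = 388.9300 * 9.81 * 41.1250 / 1000
P = 156.9 kW


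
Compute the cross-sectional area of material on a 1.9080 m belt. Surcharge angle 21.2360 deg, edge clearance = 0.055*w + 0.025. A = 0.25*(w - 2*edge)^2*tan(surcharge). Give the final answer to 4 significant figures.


edge = 0.055*1.9080 + 0.025 = 0.12994 m
ew = 1.9080 - 2*0.12994 = 1.64812 m
A = 0.25 * 1.64812^2 * tan(21.2360 deg)
A = 0.2639 m^2


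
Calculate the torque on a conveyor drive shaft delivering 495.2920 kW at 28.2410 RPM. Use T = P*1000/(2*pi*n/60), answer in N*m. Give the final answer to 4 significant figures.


omega = 2*pi*28.2410/60 = 2.95739 rad/s
T = 495.2920*1000 / 2.95739
T = 167500 N*m


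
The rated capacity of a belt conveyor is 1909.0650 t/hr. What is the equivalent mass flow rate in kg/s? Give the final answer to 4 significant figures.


m_dot = 1909.0650 * 1000 / 3600
m_dot = 530.3 kg/s


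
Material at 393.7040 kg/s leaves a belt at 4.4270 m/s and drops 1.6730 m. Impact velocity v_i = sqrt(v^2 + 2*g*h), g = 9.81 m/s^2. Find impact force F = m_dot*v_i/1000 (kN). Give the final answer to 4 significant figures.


v_i = sqrt(4.4270^2 + 2*9.81*1.6730) = 7.24034 m/s
F = 393.7040 * 7.24034 / 1000
F = 2.851 kN


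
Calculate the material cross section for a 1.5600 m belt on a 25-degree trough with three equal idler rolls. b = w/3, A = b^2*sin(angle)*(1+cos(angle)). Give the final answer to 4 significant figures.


b = 1.5600/3 = 0.52 m
A = 0.52^2 * sin(25 deg) * (1 + cos(25 deg))
A = 0.2178 m^2


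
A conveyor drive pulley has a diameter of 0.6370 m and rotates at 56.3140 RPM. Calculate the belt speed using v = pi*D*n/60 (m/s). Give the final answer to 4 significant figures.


v = pi * 0.6370 * 56.3140 / 60
v = 1.878 m/s


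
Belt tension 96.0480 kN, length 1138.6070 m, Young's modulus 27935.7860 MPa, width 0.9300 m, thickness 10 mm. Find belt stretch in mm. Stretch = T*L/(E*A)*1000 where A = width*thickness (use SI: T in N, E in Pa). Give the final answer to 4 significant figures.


A = 0.9300 * 0.01 = 0.00930 m^2
Stretch = 96.0480*1000 * 1138.6070 / (27935.7860e6 * 0.00930) * 1000
Stretch = 420.9 mm


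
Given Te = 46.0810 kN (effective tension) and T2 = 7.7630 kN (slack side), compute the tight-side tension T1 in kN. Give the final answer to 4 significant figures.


T1 = Te + T2 = 46.0810 + 7.7630
T1 = 53.84 kN


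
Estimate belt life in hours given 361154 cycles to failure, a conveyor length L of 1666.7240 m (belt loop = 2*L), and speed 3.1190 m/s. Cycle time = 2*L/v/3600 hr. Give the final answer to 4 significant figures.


cycle_time = 2 * 1666.7240 / 3.1190 / 3600 = 0.296876 hr
life = 361154 * 0.296876 = 107200 hours


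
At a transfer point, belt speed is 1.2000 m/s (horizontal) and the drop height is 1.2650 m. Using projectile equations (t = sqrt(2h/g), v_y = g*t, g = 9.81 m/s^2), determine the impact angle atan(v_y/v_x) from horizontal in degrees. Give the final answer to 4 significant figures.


t = sqrt(2*1.2650/9.81) = 0.507839 s
v_y = 9.81 * 0.507839 = 4.9819 m/s
angle = atan(4.9819 / 1.2000) = 76.46 deg


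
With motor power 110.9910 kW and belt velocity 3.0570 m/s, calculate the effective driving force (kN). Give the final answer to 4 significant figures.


Te = P / v = 110.9910 / 3.0570
Te = 36.31 kN


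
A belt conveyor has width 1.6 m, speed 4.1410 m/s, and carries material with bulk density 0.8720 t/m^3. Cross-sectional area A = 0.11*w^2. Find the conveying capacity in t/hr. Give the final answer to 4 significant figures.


A = 0.11 * 1.6^2 = 0.2816 m^2
C = 0.2816 * 4.1410 * 0.8720 * 3600
C = 3661 t/hr


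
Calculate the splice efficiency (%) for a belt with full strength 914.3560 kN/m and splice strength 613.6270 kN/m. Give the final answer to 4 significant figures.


Eff = 613.6270 / 914.3560 * 100
Eff = 67.11 %


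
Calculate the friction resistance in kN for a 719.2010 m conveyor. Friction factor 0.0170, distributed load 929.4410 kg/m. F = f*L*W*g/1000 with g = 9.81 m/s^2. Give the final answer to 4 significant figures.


F = 0.0170 * 719.2010 * 929.4410 * 9.81 / 1000
F = 111.5 kN


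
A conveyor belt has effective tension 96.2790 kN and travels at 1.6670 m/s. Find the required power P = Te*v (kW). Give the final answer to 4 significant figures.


P = Te * v = 96.2790 * 1.6670
P = 160.5 kW


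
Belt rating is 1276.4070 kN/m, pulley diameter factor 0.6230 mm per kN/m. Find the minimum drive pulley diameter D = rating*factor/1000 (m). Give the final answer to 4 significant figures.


D = 1276.4070 * 0.6230 / 1000
D = 0.7952 m


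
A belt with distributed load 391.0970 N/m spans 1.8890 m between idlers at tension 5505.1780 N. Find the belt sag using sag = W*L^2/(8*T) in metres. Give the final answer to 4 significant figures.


sag = 391.0970 * 1.8890^2 / (8 * 5505.1780)
sag = 0.03169 m


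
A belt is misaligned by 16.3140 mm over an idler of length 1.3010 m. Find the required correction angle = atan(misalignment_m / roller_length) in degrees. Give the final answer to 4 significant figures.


misalign_m = 16.3140 / 1000 = 0.016314 m
angle = atan(0.016314 / 1.3010)
angle = 0.7184 deg


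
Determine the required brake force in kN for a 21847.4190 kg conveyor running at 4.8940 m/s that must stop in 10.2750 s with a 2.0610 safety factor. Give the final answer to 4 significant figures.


F = 21847.4190 * 4.8940 / 10.2750 * 2.0610 / 1000
F = 21.45 kN


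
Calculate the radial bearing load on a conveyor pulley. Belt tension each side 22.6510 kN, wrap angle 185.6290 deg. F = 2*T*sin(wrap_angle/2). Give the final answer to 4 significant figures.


F = 2 * 22.6510 * sin(185.6290/2 deg)
F = 45.25 kN


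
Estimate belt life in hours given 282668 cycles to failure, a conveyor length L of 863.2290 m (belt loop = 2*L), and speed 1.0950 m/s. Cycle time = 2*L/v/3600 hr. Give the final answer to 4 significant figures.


cycle_time = 2 * 863.2290 / 1.0950 / 3600 = 0.437965 hr
life = 282668 * 0.437965 = 123800 hours


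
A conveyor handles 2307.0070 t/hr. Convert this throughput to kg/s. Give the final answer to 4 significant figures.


m_dot = 2307.0070 * 1000 / 3600
m_dot = 640.8 kg/s


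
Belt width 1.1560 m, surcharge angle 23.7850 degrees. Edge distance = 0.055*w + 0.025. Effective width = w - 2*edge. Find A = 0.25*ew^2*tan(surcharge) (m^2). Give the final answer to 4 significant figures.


edge = 0.055*1.1560 + 0.025 = 0.08858 m
ew = 1.1560 - 2*0.08858 = 0.97884 m
A = 0.25 * 0.97884^2 * tan(23.7850 deg)
A = 0.1056 m^2


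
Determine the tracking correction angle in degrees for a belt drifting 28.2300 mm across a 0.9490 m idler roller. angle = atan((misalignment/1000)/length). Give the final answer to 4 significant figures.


misalign_m = 28.2300 / 1000 = 0.028230 m
angle = atan(0.028230 / 0.9490)
angle = 1.704 deg


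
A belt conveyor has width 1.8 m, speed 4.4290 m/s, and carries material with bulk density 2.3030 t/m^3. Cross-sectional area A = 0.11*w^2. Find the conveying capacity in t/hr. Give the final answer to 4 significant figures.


A = 0.11 * 1.8^2 = 0.3564 m^2
C = 0.3564 * 4.4290 * 2.3030 * 3600
C = 13090 t/hr


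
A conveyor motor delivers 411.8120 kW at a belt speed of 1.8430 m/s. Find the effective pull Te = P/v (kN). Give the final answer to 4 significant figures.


Te = P / v = 411.8120 / 1.8430
Te = 223.4 kN


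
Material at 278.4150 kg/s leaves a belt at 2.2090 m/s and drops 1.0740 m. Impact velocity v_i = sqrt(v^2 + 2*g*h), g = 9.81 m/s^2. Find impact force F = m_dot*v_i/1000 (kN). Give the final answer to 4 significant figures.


v_i = sqrt(2.2090^2 + 2*9.81*1.0740) = 5.09427 m/s
F = 278.4150 * 5.09427 / 1000
F = 1.418 kN


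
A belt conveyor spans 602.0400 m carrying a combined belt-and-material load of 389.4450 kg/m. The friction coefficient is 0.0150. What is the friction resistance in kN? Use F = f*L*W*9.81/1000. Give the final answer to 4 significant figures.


F = 0.0150 * 602.0400 * 389.4450 * 9.81 / 1000
F = 34.50 kN


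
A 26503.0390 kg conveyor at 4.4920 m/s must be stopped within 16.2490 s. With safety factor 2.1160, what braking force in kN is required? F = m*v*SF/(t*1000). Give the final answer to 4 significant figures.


F = 26503.0390 * 4.4920 / 16.2490 * 2.1160 / 1000
F = 15.50 kN


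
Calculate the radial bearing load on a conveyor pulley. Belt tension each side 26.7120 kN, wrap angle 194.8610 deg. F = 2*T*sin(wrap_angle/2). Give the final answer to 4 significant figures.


F = 2 * 26.7120 * sin(194.8610/2 deg)
F = 52.98 kN


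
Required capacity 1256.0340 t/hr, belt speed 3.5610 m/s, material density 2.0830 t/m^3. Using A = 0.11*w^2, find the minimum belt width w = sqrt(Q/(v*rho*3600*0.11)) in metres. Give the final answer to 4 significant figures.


A_req = 1256.0340 / (3.5610 * 2.0830 * 3600) = 0.0470368 m^2
w = sqrt(0.0470368 / 0.11)
w = 0.6539 m


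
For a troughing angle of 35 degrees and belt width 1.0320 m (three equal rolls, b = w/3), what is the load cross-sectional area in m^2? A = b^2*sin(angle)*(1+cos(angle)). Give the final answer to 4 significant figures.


b = 1.0320/3 = 0.344 m
A = 0.344^2 * sin(35 deg) * (1 + cos(35 deg))
A = 0.1235 m^2


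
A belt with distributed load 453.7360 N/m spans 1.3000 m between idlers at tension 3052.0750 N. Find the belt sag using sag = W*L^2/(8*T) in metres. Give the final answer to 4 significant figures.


sag = 453.7360 * 1.3000^2 / (8 * 3052.0750)
sag = 0.03141 m


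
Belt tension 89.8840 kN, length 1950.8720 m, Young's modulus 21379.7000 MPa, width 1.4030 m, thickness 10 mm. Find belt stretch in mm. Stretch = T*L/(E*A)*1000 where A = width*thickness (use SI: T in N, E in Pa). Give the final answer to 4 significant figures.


A = 1.4030 * 0.01 = 0.01403 m^2
Stretch = 89.8840*1000 * 1950.8720 / (21379.7000e6 * 0.01403) * 1000
Stretch = 584.6 mm


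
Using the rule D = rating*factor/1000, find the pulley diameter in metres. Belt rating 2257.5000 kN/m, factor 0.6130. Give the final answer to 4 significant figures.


D = 2257.5000 * 0.6130 / 1000
D = 1.384 m


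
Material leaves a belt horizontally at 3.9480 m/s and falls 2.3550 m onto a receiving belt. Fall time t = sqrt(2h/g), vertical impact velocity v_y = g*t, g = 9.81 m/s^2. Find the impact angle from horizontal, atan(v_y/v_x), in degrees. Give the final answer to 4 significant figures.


t = sqrt(2*2.3550/9.81) = 0.692909 s
v_y = 9.81 * 0.692909 = 6.79744 m/s
angle = atan(6.79744 / 3.9480) = 59.85 deg


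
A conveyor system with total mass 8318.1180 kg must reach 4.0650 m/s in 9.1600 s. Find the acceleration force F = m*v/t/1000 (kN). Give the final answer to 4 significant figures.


F = 8318.1180 * 4.0650 / 9.1600 / 1000
F = 3.691 kN


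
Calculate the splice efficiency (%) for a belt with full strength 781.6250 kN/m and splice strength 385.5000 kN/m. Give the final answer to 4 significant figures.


Eff = 385.5000 / 781.6250 * 100
Eff = 49.32 %


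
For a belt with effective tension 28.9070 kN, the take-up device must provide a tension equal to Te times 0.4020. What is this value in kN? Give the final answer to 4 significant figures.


T_tu = 28.9070 * 0.4020
T_tu = 11.62 kN


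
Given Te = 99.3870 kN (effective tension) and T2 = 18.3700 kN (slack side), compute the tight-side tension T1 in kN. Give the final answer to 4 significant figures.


T1 = Te + T2 = 99.3870 + 18.3700
T1 = 117.8 kN


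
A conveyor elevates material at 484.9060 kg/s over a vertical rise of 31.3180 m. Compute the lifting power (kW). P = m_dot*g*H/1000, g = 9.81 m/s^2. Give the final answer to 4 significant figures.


P = 484.9060 * 9.81 * 31.3180 / 1000
P = 149.0 kW


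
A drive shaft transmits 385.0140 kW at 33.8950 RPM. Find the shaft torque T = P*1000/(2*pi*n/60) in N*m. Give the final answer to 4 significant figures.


omega = 2*pi*33.8950/60 = 3.54948 rad/s
T = 385.0140*1000 / 3.54948
T = 108500 N*m


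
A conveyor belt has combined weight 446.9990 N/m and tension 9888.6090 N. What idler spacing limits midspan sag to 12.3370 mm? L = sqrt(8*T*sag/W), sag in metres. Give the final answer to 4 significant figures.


sag = 12.3370/1000 = 0.012337 m
L = sqrt(8 * 9888.6090 * 0.012337 / 446.9990)
L = 1.478 m


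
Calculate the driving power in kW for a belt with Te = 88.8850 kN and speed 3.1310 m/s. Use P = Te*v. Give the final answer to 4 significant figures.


P = Te * v = 88.8850 * 3.1310
P = 278.3 kW


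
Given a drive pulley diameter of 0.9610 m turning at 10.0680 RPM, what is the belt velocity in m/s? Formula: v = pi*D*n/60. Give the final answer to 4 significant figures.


v = pi * 0.9610 * 10.0680 / 60
v = 0.5066 m/s


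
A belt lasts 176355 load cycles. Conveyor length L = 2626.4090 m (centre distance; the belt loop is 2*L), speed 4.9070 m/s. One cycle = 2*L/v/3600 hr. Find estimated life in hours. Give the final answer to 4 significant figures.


cycle_time = 2 * 2626.4090 / 4.9070 / 3600 = 0.297354 hr
life = 176355 * 0.297354 = 52440 hours


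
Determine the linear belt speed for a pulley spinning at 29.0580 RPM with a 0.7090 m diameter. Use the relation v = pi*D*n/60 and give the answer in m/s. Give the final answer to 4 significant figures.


v = pi * 0.7090 * 29.0580 / 60
v = 1.079 m/s


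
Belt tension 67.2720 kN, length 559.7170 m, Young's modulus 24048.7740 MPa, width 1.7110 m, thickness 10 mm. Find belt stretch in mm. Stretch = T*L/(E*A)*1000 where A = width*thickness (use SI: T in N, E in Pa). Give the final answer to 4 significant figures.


A = 1.7110 * 0.01 = 0.01711 m^2
Stretch = 67.2720*1000 * 559.7170 / (24048.7740e6 * 0.01711) * 1000
Stretch = 91.51 mm


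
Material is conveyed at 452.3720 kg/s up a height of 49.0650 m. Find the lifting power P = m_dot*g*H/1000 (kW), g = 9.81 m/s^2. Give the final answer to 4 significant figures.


P = 452.3720 * 9.81 * 49.0650 / 1000
P = 217.7 kW


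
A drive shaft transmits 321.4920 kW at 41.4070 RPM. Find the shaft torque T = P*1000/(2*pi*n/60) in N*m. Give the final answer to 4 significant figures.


omega = 2*pi*41.4070/60 = 4.33613 rad/s
T = 321.4920*1000 / 4.33613
T = 74140 N*m


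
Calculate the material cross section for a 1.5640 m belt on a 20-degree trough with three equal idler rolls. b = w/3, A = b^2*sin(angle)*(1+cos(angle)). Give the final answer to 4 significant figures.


b = 1.5640/3 = 0.521333 m
A = 0.521333^2 * sin(20 deg) * (1 + cos(20 deg))
A = 0.1803 m^2


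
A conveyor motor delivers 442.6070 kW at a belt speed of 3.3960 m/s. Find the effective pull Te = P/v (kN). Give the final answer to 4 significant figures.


Te = P / v = 442.6070 / 3.3960
Te = 130.3 kN


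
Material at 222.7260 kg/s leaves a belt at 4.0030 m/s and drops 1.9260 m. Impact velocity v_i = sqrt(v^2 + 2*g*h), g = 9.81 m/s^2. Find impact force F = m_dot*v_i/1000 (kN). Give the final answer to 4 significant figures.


v_i = sqrt(4.0030^2 + 2*9.81*1.9260) = 7.33568 m/s
F = 222.7260 * 7.33568 / 1000
F = 1.634 kN


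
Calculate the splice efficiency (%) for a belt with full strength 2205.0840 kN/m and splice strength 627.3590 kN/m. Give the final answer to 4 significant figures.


Eff = 627.3590 / 2205.0840 * 100
Eff = 28.45 %


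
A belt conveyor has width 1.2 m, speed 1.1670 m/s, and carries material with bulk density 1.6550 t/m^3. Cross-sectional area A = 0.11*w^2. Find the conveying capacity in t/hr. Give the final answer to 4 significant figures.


A = 0.11 * 1.2^2 = 0.1584 m^2
C = 0.1584 * 1.1670 * 1.6550 * 3600
C = 1101 t/hr


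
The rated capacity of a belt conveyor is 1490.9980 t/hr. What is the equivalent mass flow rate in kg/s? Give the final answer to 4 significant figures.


m_dot = 1490.9980 * 1000 / 3600
m_dot = 414.2 kg/s


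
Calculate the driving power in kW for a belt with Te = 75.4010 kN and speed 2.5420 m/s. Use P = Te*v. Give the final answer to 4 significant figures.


P = Te * v = 75.4010 * 2.5420
P = 191.7 kW


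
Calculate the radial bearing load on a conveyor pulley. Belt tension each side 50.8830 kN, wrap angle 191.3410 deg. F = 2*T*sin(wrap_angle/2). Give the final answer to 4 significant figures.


F = 2 * 50.8830 * sin(191.3410/2 deg)
F = 101.3 kN


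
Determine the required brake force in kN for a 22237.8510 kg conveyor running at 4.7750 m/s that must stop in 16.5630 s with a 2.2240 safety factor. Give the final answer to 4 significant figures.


F = 22237.8510 * 4.7750 / 16.5630 * 2.2240 / 1000
F = 14.26 kN


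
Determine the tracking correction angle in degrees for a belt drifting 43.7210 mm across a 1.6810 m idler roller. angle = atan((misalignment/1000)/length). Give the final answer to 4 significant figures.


misalign_m = 43.7210 / 1000 = 0.043721 m
angle = atan(0.043721 / 1.6810)
angle = 1.490 deg


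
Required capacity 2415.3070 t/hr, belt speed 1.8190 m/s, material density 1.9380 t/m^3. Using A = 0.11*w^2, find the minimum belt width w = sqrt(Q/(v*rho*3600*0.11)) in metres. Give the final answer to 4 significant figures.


A_req = 2415.3070 / (1.8190 * 1.9380 * 3600) = 0.19032 m^2
w = sqrt(0.19032 / 0.11)
w = 1.315 m


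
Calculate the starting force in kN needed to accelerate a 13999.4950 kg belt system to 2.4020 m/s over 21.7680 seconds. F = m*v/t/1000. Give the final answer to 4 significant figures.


F = 13999.4950 * 2.4020 / 21.7680 / 1000
F = 1.545 kN


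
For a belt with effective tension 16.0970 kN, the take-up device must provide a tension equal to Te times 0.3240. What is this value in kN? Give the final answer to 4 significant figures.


T_tu = 16.0970 * 0.3240
T_tu = 5.215 kN


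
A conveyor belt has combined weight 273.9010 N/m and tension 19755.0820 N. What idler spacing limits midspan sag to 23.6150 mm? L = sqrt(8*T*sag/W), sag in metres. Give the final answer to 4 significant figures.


sag = 23.6150/1000 = 0.023615 m
L = sqrt(8 * 19755.0820 * 0.023615 / 273.9010)
L = 3.691 m


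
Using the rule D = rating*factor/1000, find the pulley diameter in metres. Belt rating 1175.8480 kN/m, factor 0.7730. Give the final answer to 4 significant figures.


D = 1175.8480 * 0.7730 / 1000
D = 0.9089 m


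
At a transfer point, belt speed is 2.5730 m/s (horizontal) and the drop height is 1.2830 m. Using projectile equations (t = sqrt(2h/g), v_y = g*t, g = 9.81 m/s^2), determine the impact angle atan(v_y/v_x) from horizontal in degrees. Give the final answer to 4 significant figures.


t = sqrt(2*1.2830/9.81) = 0.511439 s
v_y = 9.81 * 0.511439 = 5.01722 m/s
angle = atan(5.01722 / 2.5730) = 62.85 deg


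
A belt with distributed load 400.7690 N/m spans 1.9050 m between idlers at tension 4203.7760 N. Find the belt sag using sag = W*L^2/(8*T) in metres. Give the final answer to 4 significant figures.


sag = 400.7690 * 1.9050^2 / (8 * 4203.7760)
sag = 0.04325 m


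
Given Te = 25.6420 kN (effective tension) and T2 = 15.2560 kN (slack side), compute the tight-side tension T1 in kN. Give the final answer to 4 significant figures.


T1 = Te + T2 = 25.6420 + 15.2560
T1 = 40.90 kN


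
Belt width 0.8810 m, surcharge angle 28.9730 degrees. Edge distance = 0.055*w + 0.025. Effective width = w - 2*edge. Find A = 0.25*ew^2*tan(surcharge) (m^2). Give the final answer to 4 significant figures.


edge = 0.055*0.8810 + 0.025 = 0.073455 m
ew = 0.8810 - 2*0.073455 = 0.73409 m
A = 0.25 * 0.73409^2 * tan(28.9730 deg)
A = 0.07459 m^2


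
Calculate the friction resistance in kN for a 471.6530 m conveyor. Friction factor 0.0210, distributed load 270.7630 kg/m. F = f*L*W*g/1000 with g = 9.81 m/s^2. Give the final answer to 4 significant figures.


F = 0.0210 * 471.6530 * 270.7630 * 9.81 / 1000
F = 26.31 kN


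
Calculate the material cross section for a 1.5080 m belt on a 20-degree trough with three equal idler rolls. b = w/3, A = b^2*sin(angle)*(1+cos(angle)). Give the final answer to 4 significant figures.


b = 1.5080/3 = 0.502667 m
A = 0.502667^2 * sin(20 deg) * (1 + cos(20 deg))
A = 0.1676 m^2


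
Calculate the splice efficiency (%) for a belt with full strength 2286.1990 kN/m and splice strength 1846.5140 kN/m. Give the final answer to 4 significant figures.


Eff = 1846.5140 / 2286.1990 * 100
Eff = 80.77 %


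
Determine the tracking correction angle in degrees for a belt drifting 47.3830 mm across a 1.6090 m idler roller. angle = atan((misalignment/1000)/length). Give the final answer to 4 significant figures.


misalign_m = 47.3830 / 1000 = 0.047383 m
angle = atan(0.047383 / 1.6090)
angle = 1.687 deg


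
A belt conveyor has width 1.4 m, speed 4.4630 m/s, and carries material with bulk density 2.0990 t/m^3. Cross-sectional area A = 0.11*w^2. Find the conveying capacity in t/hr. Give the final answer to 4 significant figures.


A = 0.11 * 1.4^2 = 0.2156 m^2
C = 0.2156 * 4.4630 * 2.0990 * 3600
C = 7271 t/hr


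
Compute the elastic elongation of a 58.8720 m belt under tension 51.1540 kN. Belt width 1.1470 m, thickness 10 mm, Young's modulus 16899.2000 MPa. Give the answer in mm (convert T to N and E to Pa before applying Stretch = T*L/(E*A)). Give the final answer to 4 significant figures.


A = 1.1470 * 0.01 = 0.01147 m^2
Stretch = 51.1540*1000 * 58.8720 / (16899.2000e6 * 0.01147) * 1000
Stretch = 15.54 mm


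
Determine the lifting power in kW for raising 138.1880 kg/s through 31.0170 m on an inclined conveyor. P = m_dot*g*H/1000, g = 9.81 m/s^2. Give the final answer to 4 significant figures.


P = 138.1880 * 9.81 * 31.0170 / 1000
P = 42.05 kW


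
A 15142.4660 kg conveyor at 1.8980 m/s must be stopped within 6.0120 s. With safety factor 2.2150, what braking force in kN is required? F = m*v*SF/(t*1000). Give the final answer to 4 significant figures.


F = 15142.4660 * 1.8980 / 6.0120 * 2.2150 / 1000
F = 10.59 kN


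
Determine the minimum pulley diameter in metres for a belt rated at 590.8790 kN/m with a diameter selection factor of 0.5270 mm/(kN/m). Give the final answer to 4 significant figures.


D = 590.8790 * 0.5270 / 1000
D = 0.3114 m


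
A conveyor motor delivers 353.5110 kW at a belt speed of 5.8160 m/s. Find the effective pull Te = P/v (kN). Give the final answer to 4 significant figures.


Te = P / v = 353.5110 / 5.8160
Te = 60.78 kN


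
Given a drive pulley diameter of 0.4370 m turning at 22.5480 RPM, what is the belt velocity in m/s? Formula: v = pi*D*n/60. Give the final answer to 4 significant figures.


v = pi * 0.4370 * 22.5480 / 60
v = 0.5159 m/s


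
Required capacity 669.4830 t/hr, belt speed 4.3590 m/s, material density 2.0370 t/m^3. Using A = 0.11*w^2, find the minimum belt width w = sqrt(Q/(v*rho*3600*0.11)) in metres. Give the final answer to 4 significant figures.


A_req = 669.4830 / (4.3590 * 2.0370 * 3600) = 0.020944 m^2
w = sqrt(0.020944 / 0.11)
w = 0.4363 m


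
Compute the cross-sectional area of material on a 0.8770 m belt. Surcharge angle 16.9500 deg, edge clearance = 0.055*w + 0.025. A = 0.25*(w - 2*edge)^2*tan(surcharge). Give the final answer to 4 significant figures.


edge = 0.055*0.8770 + 0.025 = 0.073235 m
ew = 0.8770 - 2*0.073235 = 0.73053 m
A = 0.25 * 0.73053^2 * tan(16.9500 deg)
A = 0.04066 m^2


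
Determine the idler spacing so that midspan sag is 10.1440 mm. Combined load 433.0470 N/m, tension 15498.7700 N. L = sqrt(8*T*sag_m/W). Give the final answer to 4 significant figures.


sag = 10.1440/1000 = 0.010144 m
L = sqrt(8 * 15498.7700 * 0.010144 / 433.0470)
L = 1.704 m


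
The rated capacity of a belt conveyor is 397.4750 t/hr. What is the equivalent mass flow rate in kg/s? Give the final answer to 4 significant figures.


m_dot = 397.4750 * 1000 / 3600
m_dot = 110.4 kg/s


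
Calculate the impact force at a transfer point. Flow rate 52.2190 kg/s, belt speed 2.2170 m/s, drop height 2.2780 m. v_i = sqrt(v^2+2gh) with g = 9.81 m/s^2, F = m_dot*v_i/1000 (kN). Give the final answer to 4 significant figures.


v_i = sqrt(2.2170^2 + 2*9.81*2.2780) = 7.0434 m/s
F = 52.2190 * 7.0434 / 1000
F = 0.3678 kN


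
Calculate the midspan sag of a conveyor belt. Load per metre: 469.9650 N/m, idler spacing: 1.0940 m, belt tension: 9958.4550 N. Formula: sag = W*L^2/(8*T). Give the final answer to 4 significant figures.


sag = 469.9650 * 1.0940^2 / (8 * 9958.4550)
sag = 0.007060 m


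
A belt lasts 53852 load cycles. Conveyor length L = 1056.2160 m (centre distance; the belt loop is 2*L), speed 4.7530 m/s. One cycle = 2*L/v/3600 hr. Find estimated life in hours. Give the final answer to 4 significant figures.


cycle_time = 2 * 1056.2160 / 4.7530 / 3600 = 0.123456 hr
life = 53852 * 0.123456 = 6648 hours


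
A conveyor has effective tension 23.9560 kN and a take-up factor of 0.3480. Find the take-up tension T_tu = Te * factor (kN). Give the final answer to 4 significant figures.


T_tu = 23.9560 * 0.3480
T_tu = 8.337 kN


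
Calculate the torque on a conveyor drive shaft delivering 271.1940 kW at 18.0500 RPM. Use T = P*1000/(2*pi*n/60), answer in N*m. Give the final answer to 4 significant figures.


omega = 2*pi*18.0500/60 = 1.89019 rad/s
T = 271.1940*1000 / 1.89019
T = 143500 N*m


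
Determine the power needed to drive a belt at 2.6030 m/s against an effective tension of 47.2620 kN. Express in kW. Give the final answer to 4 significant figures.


P = Te * v = 47.2620 * 2.6030
P = 123.0 kW


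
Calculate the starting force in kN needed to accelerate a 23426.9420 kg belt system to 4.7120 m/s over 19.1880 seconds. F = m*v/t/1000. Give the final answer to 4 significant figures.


F = 23426.9420 * 4.7120 / 19.1880 / 1000
F = 5.753 kN


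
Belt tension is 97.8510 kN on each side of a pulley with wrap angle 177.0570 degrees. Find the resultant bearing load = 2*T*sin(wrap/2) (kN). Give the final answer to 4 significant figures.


F = 2 * 97.8510 * sin(177.0570/2 deg)
F = 195.6 kN


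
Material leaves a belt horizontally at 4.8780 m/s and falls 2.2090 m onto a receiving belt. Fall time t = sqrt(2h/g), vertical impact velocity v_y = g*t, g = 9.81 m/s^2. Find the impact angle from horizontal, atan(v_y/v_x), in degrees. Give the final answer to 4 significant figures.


t = sqrt(2*2.2090/9.81) = 0.671086 s
v_y = 9.81 * 0.671086 = 6.58335 m/s
angle = atan(6.58335 / 4.8780) = 53.46 deg


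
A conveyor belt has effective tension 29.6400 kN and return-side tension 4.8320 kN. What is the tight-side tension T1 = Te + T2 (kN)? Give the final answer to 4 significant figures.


T1 = Te + T2 = 29.6400 + 4.8320
T1 = 34.47 kN


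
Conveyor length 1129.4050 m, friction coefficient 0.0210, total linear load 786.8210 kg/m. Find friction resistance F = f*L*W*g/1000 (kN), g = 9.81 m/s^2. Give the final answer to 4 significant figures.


F = 0.0210 * 1129.4050 * 786.8210 * 9.81 / 1000
F = 183.1 kN


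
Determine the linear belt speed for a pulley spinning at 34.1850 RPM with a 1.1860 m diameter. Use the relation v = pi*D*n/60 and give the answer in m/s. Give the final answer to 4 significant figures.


v = pi * 1.1860 * 34.1850 / 60
v = 2.123 m/s


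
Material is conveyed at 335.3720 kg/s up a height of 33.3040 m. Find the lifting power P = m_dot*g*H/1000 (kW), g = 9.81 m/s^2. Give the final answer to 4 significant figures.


P = 335.3720 * 9.81 * 33.3040 / 1000
P = 109.6 kW


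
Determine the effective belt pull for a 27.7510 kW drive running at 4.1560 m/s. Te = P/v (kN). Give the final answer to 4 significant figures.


Te = P / v = 27.7510 / 4.1560
Te = 6.677 kN


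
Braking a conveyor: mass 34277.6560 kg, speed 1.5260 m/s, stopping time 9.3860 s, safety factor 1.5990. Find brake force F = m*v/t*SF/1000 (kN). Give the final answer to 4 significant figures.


F = 34277.6560 * 1.5260 / 9.3860 * 1.5990 / 1000
F = 8.911 kN


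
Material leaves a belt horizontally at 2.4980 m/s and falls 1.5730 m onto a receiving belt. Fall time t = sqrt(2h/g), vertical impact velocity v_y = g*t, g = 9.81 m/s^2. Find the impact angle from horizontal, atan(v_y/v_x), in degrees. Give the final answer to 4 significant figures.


t = sqrt(2*1.5730/9.81) = 0.566298 s
v_y = 9.81 * 0.566298 = 5.55538 m/s
angle = atan(5.55538 / 2.4980) = 65.79 deg


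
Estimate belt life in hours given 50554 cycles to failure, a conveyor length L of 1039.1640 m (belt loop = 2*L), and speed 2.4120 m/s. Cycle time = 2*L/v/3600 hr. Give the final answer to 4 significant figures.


cycle_time = 2 * 1039.1640 / 2.4120 / 3600 = 0.23935 hr
life = 50554 * 0.23935 = 12100 hours


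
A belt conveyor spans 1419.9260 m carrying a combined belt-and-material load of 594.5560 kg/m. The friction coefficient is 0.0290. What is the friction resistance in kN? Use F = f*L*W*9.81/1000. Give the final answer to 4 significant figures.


F = 0.0290 * 1419.9260 * 594.5560 * 9.81 / 1000
F = 240.2 kN


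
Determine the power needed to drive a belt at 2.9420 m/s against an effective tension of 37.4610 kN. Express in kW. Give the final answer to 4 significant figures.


P = Te * v = 37.4610 * 2.9420
P = 110.2 kW


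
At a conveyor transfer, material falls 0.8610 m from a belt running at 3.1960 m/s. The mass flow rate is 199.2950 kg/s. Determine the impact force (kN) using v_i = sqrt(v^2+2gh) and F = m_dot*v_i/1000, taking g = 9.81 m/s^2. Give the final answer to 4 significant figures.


v_i = sqrt(3.1960^2 + 2*9.81*0.8610) = 5.20646 m/s
F = 199.2950 * 5.20646 / 1000
F = 1.038 kN


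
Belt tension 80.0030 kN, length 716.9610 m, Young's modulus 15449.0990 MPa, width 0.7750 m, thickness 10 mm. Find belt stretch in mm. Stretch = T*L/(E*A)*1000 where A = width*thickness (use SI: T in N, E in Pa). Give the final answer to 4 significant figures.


A = 0.7750 * 0.01 = 0.00775 m^2
Stretch = 80.0030*1000 * 716.9610 / (15449.0990e6 * 0.00775) * 1000
Stretch = 479.1 mm


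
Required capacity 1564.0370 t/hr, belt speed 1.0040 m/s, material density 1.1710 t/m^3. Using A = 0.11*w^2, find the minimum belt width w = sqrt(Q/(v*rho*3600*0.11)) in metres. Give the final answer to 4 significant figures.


A_req = 1564.0370 / (1.0040 * 1.1710 * 3600) = 0.369534 m^2
w = sqrt(0.369534 / 0.11)
w = 1.833 m


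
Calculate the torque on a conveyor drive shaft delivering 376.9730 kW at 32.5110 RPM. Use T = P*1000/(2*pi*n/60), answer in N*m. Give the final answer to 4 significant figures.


omega = 2*pi*32.5110/60 = 3.40454 rad/s
T = 376.9730*1000 / 3.40454
T = 110700 N*m


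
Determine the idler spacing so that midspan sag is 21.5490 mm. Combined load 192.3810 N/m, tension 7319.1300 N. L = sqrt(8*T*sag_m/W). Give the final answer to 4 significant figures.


sag = 21.5490/1000 = 0.021549 m
L = sqrt(8 * 7319.1300 * 0.021549 / 192.3810)
L = 2.561 m


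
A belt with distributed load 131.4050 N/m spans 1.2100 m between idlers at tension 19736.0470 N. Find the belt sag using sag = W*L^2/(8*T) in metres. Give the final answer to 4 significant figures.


sag = 131.4050 * 1.2100^2 / (8 * 19736.0470)
sag = 0.001219 m


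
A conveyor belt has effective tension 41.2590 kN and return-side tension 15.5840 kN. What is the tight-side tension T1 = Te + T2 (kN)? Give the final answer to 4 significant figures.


T1 = Te + T2 = 41.2590 + 15.5840
T1 = 56.84 kN


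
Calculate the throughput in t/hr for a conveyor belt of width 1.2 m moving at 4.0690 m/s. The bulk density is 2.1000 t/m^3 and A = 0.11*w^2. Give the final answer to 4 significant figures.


A = 0.11 * 1.2^2 = 0.1584 m^2
C = 0.1584 * 4.0690 * 2.1000 * 3600
C = 4873 t/hr


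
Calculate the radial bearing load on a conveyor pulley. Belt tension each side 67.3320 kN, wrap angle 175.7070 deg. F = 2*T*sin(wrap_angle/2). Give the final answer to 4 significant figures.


F = 2 * 67.3320 * sin(175.7070/2 deg)
F = 134.6 kN
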